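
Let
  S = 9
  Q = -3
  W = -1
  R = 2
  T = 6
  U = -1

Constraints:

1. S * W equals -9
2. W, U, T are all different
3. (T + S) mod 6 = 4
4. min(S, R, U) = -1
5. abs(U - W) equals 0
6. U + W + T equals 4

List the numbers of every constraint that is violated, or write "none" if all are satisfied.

1. S * W = 9 * (-1) = -9 — holds.
2. W = U = -1, not all different — fails.
3. T + S = 15; 15 mod 6 = 3, not 4 — fails.
4. min(9, 2, -1) = -1 — holds.
5. abs(-1 - (-1)) = 0 — holds.
6. U + W + T = -1 + (-1) + 6 = 4 — holds.

The assignment fails constraints 2 and 3.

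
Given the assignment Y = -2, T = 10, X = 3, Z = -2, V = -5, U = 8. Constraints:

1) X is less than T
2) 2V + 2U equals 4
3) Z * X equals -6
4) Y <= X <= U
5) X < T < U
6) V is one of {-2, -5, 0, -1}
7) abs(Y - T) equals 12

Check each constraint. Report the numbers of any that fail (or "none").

Constraints 2, 5 are violated.

1) X = 3, T = 10; 3 < 10 — holds.
2) 2V + 2U = 2(-5) + 2(8) = 6, not 4 — does not hold.
3) Z * X = -2 * 3 = -6 — holds.
4) values -2 <= 3 <= 8 — holds.
5) values 3, 10, 8; T = 10 is not < U = 8 — does not hold.
6) V = -5 is in {-2, -5, 0, -1} — holds.
7) abs(-2 - 10) = 12 — holds.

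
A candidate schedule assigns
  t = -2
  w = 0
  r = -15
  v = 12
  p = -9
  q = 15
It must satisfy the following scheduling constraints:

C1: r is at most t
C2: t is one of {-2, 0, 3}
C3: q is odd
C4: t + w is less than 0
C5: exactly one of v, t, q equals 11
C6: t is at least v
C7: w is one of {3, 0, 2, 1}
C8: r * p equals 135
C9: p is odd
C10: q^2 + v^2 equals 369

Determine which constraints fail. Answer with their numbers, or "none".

Violated: 5, 6.

C1: r = -15, t = -2; -15 ≤ -2  ✓
C2: t = -2 is in {-2, 0, 3}  ✓
C3: q = 15 is odd  ✓
C4: t + w = -2 + 0 = -2; -2 < 0  ✓
C5: v=12, t=-2, q=15; 0 of them equal 11, not exactly one  ✗
C6: t = -2, v = 12; -2 < 12 (want ≥)  ✗
C7: w = 0 is in {3, 0, 2, 1}  ✓
C8: r * p = -15 * (-9) = 135  ✓
C9: p = -9 is odd  ✓
C10: q^2 + v^2 = 15^2 + 12^2 = 225 + 144 = 369  ✓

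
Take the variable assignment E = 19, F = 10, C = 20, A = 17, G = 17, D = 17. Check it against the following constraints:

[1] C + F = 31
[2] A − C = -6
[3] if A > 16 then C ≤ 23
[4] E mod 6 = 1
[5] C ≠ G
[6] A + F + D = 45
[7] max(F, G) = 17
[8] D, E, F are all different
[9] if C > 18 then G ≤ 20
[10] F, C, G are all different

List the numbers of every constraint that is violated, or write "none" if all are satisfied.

[1] C + F = 20 + 10 = 30, not 31 — violated.
[2] A − C = 17 − 20 = -3, not -6 — violated.
[3] A = 17 > 16, so we need C ≤ 23; C = 20 ≤ 23 — satisfied.
[4] 19 mod 6 = 1 — satisfied.
[5] C = 20, G = 17; distinct — satisfied.
[6] A + F + D = 17 + 10 + 17 = 44, not 45 — violated.
[7] max(10, 17) = 17 — satisfied.
[8] values 17, 19, 10 are pairwise distinct — satisfied.
[9] C = 20 > 18, so we need G ≤ 20; G = 17 ≤ 20 — satisfied.
[10] values 10, 20, 17 are pairwise distinct — satisfied.

No — constraints 1, 2, and 6 are not satisfied.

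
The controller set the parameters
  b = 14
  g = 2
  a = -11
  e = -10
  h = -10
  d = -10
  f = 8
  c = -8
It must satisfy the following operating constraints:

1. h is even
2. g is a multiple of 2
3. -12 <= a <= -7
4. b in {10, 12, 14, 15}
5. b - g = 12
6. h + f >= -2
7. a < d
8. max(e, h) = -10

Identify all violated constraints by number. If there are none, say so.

1. h = -10 is even  true
2. 2 / 2 = 1, so 2 divides 2  true
3. a = -11 lies in [-12, -7]  true
4. b = 14 is in {10, 12, 14, 15}  true
5. b - g = 14 - 2 = 12  true
6. h + f = -10 + 8 = -2; -2 ≥ -2  true
7. a = -11, d = -10; -11 < -10  true
8. max(-10, -10) = -10  true

No violations.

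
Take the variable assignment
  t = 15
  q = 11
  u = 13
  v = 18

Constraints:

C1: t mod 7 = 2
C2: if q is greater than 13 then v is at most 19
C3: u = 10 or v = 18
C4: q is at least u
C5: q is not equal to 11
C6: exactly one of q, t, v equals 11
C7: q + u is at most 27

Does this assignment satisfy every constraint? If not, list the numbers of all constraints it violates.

The assignment fails constraints 1, 4, 5.

C1: 15 mod 7 = 1, not 2 — violated.
C2: q = 11, not > 13; antecedent false, conditional vacuously true — satisfied.
C3: u = 13 ≠ 10, but v = 18 = 18 (second disjunct) — satisfied.
C4: q = 11, u = 13; 11 < 13 (want ≥) — violated.
C5: q = 11, but 11 is required to differ — violated.
C6: q=11, t=15, v=18; 1 of them equals 11 — satisfied.
C7: q + u = 11 + 13 = 24; 24 ≤ 27 — satisfied.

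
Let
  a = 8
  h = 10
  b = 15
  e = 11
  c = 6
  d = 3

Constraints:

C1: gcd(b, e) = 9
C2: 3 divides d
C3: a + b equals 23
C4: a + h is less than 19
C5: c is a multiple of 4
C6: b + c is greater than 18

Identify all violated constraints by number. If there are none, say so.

C1: gcd(15, 11) = 1, not 9  false
C2: 3 / 3 = 1, so 3 divides 3  true
C3: a + b = 8 + 15 = 23  true
C4: a + h = 8 + 10 = 18; 18 < 19  true
C5: 6 = 4*1 + 2, so 4 does not divide 6  false
C6: b + c = 15 + 6 = 21; 21 > 18  true

No — constraints 1, 5 are not satisfied.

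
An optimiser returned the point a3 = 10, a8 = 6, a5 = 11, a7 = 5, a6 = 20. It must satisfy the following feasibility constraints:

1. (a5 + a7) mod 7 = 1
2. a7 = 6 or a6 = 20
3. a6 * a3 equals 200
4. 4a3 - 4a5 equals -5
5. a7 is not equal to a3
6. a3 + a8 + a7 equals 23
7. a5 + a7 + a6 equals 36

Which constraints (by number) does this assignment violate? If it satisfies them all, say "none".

The assignment fails constraints 1, 4, and 6.

1. a5 + a7 = 16; 16 mod 7 = 2, not 1 — violated.
2. a7 = 5 ≠ 6, but a6 = 20 = 20 (second disjunct) — satisfied.
3. a6 * a3 = 20 * 10 = 200 — satisfied.
4. 4a3 - 4a5 = 4(10) - 4(11) = -4, not -5 — violated.
5. a7 = 5, a3 = 10; distinct — satisfied.
6. a3 + a8 + a7 = 10 + 6 + 5 = 21, not 23 — violated.
7. a5 + a7 + a6 = 11 + 5 + 20 = 36 — satisfied.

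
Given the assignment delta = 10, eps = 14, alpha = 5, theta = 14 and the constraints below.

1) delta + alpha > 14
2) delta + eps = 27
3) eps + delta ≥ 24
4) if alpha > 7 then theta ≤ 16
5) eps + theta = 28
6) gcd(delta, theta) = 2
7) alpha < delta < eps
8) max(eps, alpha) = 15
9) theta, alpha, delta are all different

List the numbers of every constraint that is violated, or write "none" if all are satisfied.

1) delta + alpha = 10 + 5 = 15; 15 > 14 — holds.
2) delta + eps = 10 + 14 = 24, not 27 — fails.
3) eps + delta = 14 + 10 = 24; 24 ≥ 24 — holds.
4) alpha = 5, not > 7; antecedent false, conditional vacuously true — holds.
5) eps + theta = 14 + 14 = 28 — holds.
6) gcd(10, 14) = 2 — holds.
7) values 5 < 10 < 14 — holds.
8) max(14, 5) = 14, not 15 — fails.
9) values 14, 5, 10 are pairwise distinct — holds.

Constraints 2 and 8 are violated.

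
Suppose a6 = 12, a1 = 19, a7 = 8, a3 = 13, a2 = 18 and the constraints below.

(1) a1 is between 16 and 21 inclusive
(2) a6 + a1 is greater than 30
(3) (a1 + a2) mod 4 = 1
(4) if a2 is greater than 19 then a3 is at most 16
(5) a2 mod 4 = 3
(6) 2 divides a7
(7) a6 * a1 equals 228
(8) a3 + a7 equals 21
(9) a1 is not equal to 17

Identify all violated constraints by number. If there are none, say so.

(1) a1 = 19 lies in [16, 21]  ✔
(2) a6 + a1 = 12 + 19 = 31; 31 > 30  ✔
(3) a1 + a2 = 37; 37 mod 4 = 1  ✔
(4) a2 = 18, not > 19; antecedent false, conditional vacuously true  ✔
(5) 18 mod 4 = 2, not 3  ✘
(6) 8 / 2 = 4, so 2 divides 8  ✔
(7) a6 * a1 = 12 * 19 = 228  ✔
(8) a3 + a7 = 13 + 8 = 21  ✔
(9) a1 = 19, and 19 ≠ 17  ✔

Violated: 5.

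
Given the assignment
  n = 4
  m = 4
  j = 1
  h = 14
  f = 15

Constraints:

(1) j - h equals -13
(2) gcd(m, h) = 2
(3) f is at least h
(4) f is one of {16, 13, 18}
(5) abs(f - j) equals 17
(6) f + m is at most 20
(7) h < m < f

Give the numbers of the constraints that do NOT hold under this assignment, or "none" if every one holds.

(1) j - h = 1 - 14 = -13  OK
(2) gcd(4, 14) = 2  OK
(3) f = 15, h = 14; 15 ≥ 14  OK
(4) f = 15 is not in {16, 13, 18}  FAIL
(5) abs(15 - 1) = 14, not 17  FAIL
(6) f + m = 15 + 4 = 19; 19 ≤ 20  OK
(7) values 14, 4, 15; h = 14 is not < m = 4  FAIL

Constraints 4, 5, and 7 do not hold.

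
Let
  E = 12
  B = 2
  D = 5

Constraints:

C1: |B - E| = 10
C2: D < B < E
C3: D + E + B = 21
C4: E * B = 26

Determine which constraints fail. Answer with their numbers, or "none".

The assignment fails constraints 2, 3, and 4.

C1: |2 - 12| = 10 — holds.
C2: values 5, 2, 12; D = 5 is not < B = 2 — does not hold.
C3: D + E + B = 5 + 12 + 2 = 19, not 21 — does not hold.
C4: E * B = 12 * 2 = 24, not 26 — does not hold.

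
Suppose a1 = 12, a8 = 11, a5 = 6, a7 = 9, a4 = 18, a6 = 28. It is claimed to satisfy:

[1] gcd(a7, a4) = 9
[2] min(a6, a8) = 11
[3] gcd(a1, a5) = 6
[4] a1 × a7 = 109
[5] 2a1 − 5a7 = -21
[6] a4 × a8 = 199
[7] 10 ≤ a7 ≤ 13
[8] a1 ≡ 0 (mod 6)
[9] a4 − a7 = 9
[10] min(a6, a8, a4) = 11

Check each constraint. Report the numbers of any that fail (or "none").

[1] gcd(9, 18) = 9 — holds.
[2] min(28, 11) = 11 — holds.
[3] gcd(12, 6) = 6 — holds.
[4] a1 × a7 = 12 × 9 = 108, not 109 — fails.
[5] 2a1 − 5a7 = 2(12) − 5(9) = -21 — holds.
[6] a4 × a8 = 18 × 11 = 198, not 199 — fails.
[7] a7 = 9 is outside [10, 13] — fails.
[8] 12 mod 6 = 0 — holds.
[9] a4 − a7 = 18 − 9 = 9 — holds.
[10] min(28, 11, 18) = 11 — holds.

No — constraints 4, 6, 7 are not satisfied.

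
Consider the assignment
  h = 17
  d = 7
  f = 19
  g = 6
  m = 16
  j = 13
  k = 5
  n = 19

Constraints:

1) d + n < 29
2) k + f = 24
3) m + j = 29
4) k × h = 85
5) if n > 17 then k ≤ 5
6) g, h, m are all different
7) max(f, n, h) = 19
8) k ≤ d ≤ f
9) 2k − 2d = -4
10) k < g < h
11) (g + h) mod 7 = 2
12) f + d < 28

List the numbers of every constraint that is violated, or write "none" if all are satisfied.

1) d + n = 7 + 19 = 26; 26 < 29  true
2) k + f = 5 + 19 = 24  true
3) m + j = 16 + 13 = 29  true
4) k × h = 5 × 17 = 85  true
5) n = 19 > 17, so we need k ≤ 5; k = 5 ≤ 5  true
6) values 6, 17, 16 are pairwise distinct  true
7) max(19, 19, 17) = 19  true
8) values 5 ≤ 7 ≤ 19  true
9) 2k − 2d = 2(5) − 2(7) = -4  true
10) values 5 < 6 < 17  true
11) g + h = 23; 23 mod 7 = 2  true
12) f + d = 19 + 7 = 26; 26 < 28  true

None — every constraint holds.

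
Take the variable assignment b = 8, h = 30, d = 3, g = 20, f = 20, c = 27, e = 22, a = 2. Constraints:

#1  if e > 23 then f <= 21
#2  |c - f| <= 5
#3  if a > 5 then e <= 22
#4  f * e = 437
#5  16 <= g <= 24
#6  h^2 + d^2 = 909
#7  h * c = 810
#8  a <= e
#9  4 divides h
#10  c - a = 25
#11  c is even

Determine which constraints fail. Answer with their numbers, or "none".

#1 e = 22, not > 23; antecedent false, conditional vacuously true — satisfied.
#2 |27 - 20| = 7; 7 > 5, exceeds bound 5 — violated.
#3 a = 2, not > 5; antecedent false, conditional vacuously true — satisfied.
#4 f * e = 20 * 22 = 440, not 437 — violated.
#5 g = 20 lies in [16, 24] — satisfied.
#6 h^2 + d^2 = 30^2 + 3^2 = 900 + 9 = 909 — satisfied.
#7 h * c = 30 * 27 = 810 — satisfied.
#8 a = 2, e = 22; 2 ≤ 22 — satisfied.
#9 30 = 4*7 + 2, so 4 does not divide 30 — violated.
#10 c - a = 27 - 2 = 25 — satisfied.
#11 c = 27 is odd — violated.

Violated: 2, 4, 9, and 11.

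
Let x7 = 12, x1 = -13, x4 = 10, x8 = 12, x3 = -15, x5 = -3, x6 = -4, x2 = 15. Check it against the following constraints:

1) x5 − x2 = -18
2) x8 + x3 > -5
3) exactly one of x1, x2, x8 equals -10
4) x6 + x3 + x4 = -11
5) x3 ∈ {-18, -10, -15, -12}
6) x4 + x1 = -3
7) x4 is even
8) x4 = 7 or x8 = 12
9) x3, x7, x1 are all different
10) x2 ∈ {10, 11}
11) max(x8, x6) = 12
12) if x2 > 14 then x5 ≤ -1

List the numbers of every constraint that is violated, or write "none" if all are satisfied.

Constraints 3, 4, and 10 do not hold.

1) x5 − x2 = -3 − 15 = -18  ✓
2) x8 + x3 = 12 + (-15) = -3; -3 > -5  ✓
3) x1=-13, x2=15, x8=12; 0 of them equal -10, not exactly one  ✗
4) x6 + x3 + x4 = -4 + (-15) + 10 = -9, not -11  ✗
5) x3 = -15 is in {-18, -10, -15, -12}  ✓
6) x4 + x1 = 10 + (-13) = -3  ✓
7) x4 = 10 is even  ✓
8) x4 = 10 ≠ 7, but x8 = 12 = 12 (second disjunct)  ✓
9) values -15, 12, -13 are pairwise distinct  ✓
10) x2 = 15 is not in {10, 11}  ✗
11) max(12, -4) = 12  ✓
12) x2 = 15 > 14, so we need x5 ≤ -1; x5 = -3 ≤ -1  ✓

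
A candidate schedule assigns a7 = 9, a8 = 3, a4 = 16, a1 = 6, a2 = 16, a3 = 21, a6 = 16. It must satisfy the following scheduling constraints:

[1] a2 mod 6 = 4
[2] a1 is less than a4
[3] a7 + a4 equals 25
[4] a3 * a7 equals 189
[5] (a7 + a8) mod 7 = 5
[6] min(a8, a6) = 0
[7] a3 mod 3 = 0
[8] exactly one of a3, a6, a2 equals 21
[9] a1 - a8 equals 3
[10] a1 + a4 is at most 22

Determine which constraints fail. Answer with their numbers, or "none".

Constraint 6 is violated.

[1] 16 mod 6 = 4  true
[2] a1 = 6, a4 = 16; 6 < 16  true
[3] a7 + a4 = 9 + 16 = 25  true
[4] a3 * a7 = 21 * 9 = 189  true
[5] a7 + a8 = 12; 12 mod 7 = 5  true
[6] min(3, 16) = 3, not 0  false
[7] 21 mod 3 = 0  true
[8] a3=21, a6=16, a2=16; 1 of them equals 21  true
[9] a1 - a8 = 6 - 3 = 3  true
[10] a1 + a4 = 6 + 16 = 22; 22 ≤ 22  true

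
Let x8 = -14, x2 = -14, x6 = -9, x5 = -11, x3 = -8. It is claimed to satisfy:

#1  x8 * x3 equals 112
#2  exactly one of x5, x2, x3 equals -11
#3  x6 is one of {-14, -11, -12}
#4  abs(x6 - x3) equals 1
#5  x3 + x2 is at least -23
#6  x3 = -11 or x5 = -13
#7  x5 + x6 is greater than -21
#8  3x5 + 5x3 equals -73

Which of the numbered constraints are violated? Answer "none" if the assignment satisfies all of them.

#1 x8 * x3 = -14 * (-8) = 112  OK
#2 x5=-11, x2=-14, x3=-8; 1 of them equals -11  OK
#3 x6 = -9 is not in {-14, -11, -12}  FAIL
#4 abs(-9 - (-8)) = 1  OK
#5 x3 + x2 = -8 + (-14) = -22; -22 ≥ -23  OK
#6 x3 = -8 ≠ -11 and x5 = -11 ≠ -13; both disjuncts false  FAIL
#7 x5 + x6 = -11 + (-9) = -20; -20 > -21  OK
#8 3x5 + 5x3 = 3(-11) + 5(-8) = -73  OK

The assignment fails constraints 3 and 6.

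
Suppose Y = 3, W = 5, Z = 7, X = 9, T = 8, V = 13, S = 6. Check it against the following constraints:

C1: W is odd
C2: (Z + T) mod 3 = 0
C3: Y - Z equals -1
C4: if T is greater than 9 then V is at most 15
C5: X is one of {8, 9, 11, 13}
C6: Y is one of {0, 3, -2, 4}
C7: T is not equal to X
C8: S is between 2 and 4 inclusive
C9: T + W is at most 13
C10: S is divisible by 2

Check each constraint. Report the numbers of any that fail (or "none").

C1: W = 5 is odd — holds.
C2: Z + T = 15; 15 mod 3 = 0 — holds.
C3: Y - Z = 3 - 7 = -4, not -1 — does not hold.
C4: T = 8, not > 9; antecedent false, conditional vacuously true — holds.
C5: X = 9 is in {8, 9, 11, 13} — holds.
C6: Y = 3 is in {0, 3, -2, 4} — holds.
C7: T = 8, X = 9; distinct — holds.
C8: S = 6 is outside [2, 4] — does not hold.
C9: T + W = 8 + 5 = 13; 13 ≤ 13 — holds.
C10: 6 / 2 = 3, so 2 divides 6 — holds.

Constraints 3 and 8 are violated.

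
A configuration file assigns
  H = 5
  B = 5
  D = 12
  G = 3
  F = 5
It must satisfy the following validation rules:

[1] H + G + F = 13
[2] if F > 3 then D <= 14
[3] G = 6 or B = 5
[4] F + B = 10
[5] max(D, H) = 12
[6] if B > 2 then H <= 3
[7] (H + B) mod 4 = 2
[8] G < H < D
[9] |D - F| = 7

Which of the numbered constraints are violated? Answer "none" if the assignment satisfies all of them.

The assignment fails constraint 6.

[1] H + G + F = 5 + 3 + 5 = 13 — OK.
[2] F = 5 > 3, so we need D ≤ 14; D = 12 ≤ 14 — OK.
[3] G = 3 ≠ 6, but B = 5 = 5 (second disjunct) — OK.
[4] F + B = 5 + 5 = 10 — OK.
[5] max(12, 5) = 12 — OK.
[6] B = 5 > 2, so we need H ≤ 3; but H = 5 > 3 — violated.
[7] H + B = 10; 10 mod 4 = 2 — OK.
[8] values 3 < 5 < 12 — OK.
[9] |12 - 5| = 7 — OK.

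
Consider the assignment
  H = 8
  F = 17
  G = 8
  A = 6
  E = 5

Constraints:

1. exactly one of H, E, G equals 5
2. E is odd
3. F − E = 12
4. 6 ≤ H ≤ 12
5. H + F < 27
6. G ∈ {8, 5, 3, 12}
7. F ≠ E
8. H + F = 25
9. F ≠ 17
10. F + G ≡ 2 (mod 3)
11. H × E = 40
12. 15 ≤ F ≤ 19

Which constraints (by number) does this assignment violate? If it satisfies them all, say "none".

Constraints 9 and 10 do not hold.

1. H=8, E=5, G=8; 1 of them equals 5 — satisfied.
2. E = 5 is odd — satisfied.
3. F − E = 17 − 5 = 12 — satisfied.
4. H = 8 lies in [6, 12] — satisfied.
5. H + F = 8 + 17 = 25; 25 < 27 — satisfied.
6. G = 8 is in {8, 5, 3, 12} — satisfied.
7. F = 17, E = 5; distinct — satisfied.
8. H + F = 8 + 17 = 25 — satisfied.
9. F = 17, but 17 is required to differ — violated.
10. F + G = 25; 25 mod 3 = 1, not 2 — violated.
11. H × E = 8 × 5 = 40 — satisfied.
12. F = 17 lies in [15, 19] — satisfied.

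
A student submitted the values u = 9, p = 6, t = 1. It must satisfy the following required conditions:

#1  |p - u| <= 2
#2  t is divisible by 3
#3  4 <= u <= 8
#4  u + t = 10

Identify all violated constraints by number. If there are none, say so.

#1 |6 - 9| = 3; 3 > 2, exceeds bound 2  ✘
#2 1 = 3*0 + 1, so 3 does not divide 1  ✘
#3 u = 9 is outside [4, 8]  ✘
#4 u + t = 9 + 1 = 10  ✔

Constraints 1, 2, and 3 do not hold.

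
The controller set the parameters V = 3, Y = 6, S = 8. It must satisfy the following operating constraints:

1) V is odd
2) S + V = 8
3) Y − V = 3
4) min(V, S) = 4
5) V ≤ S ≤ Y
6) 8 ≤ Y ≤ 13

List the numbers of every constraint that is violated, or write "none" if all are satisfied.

Constraints 2, 4, 5, 6 are violated.

1) V = 3 is odd — satisfied.
2) S + V = 8 + 3 = 11, not 8 — violated.
3) Y − V = 6 − 3 = 3 — satisfied.
4) min(3, 8) = 3, not 4 — violated.
5) values 3, 8, 6; S = 8 is not ≤ Y = 6 — violated.
6) Y = 6 is outside [8, 13] — violated.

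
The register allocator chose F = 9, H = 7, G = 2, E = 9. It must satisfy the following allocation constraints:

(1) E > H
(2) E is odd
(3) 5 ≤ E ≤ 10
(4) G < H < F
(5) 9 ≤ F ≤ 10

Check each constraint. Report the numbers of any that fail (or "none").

(1) E = 9, H = 7; 9 > 7  ✔
(2) E = 9 is odd  ✔
(3) E = 9 lies in [5, 10]  ✔
(4) values 2 < 7 < 9  ✔
(5) F = 9 lies in [9, 10]  ✔

None — every constraint holds.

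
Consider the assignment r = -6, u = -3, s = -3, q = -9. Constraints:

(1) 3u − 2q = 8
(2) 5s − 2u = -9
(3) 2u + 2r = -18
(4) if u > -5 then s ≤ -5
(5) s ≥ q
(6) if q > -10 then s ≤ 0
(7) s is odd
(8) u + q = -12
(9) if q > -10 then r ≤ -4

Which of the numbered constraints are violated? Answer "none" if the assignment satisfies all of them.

No — constraints 1 and 4 are not satisfied.

(1) 3u − 2q = 3(-3) − 2(-9) = 9, not 8 — does not hold.
(2) 5s − 2u = 5(-3) − 2(-3) = -9 — holds.
(3) 2u + 2r = 2(-3) + 2(-6) = -18 — holds.
(4) u = -3 > -5, so we need s ≤ -5; but s = -3 > -5 — does not hold.
(5) s = -3, q = -9; -3 ≥ -9 — holds.
(6) q = -9 > -10, so we need s ≤ 0; s = -3 ≤ 0 — holds.
(7) s = -3 is odd — holds.
(8) u + q = -3 + (-9) = -12 — holds.
(9) q = -9 > -10, so we need r ≤ -4; r = -6 ≤ -4 — holds.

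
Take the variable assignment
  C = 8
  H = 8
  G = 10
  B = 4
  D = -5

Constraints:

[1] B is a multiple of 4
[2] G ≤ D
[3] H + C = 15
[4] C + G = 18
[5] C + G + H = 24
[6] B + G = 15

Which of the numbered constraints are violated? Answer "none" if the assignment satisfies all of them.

Constraints 2, 3, 5, 6 do not hold.

[1] 4 / 4 = 1, so 4 divides 4 — holds.
[2] G = 10, D = -5; 10 > -5 (want ≤) — does not hold.
[3] H + C = 8 + 8 = 16, not 15 — does not hold.
[4] C + G = 8 + 10 = 18 — holds.
[5] C + G + H = 8 + 10 + 8 = 26, not 24 — does not hold.
[6] B + G = 4 + 10 = 14, not 15 — does not hold.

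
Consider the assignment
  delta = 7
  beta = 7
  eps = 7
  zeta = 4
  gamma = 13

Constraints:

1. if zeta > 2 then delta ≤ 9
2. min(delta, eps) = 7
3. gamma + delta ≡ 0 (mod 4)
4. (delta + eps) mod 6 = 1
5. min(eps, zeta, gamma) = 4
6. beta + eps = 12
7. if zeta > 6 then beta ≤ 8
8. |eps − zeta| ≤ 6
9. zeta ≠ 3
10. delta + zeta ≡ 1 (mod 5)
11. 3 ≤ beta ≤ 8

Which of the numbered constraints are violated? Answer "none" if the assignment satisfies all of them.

1. zeta = 4 > 2, so we need delta ≤ 9; delta = 7 ≤ 9 — holds.
2. min(7, 7) = 7 — holds.
3. gamma + delta = 20; 20 mod 4 = 0 — holds.
4. delta + eps = 14; 14 mod 6 = 2, not 1 — does not hold.
5. min(7, 4, 13) = 4 — holds.
6. beta + eps = 7 + 7 = 14, not 12 — does not hold.
7. zeta = 4, not > 6; antecedent false, conditional vacuously true — holds.
8. |7 − 4| = 3; 3 ≤ 6 — holds.
9. zeta = 4, and 4 ≠ 3 — holds.
10. delta + zeta = 11; 11 mod 5 = 1 — holds.
11. beta = 7 lies in [3, 8] — holds.

Constraints 4 and 6 are violated.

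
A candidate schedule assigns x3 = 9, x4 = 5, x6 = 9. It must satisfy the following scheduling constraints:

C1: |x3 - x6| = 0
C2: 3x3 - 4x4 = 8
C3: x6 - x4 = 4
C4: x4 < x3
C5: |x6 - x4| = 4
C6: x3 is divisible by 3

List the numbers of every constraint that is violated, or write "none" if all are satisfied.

Constraint 2 does not hold.

C1: |9 - 9| = 0  holds
C2: 3x3 - 4x4 = 3(9) - 4(5) = 7, not 8  fails
C3: x6 - x4 = 9 - 5 = 4  holds
C4: x4 = 5, x3 = 9; 5 < 9  holds
C5: |9 - 5| = 4  holds
C6: 9 / 3 = 3, so 3 divides 9  holds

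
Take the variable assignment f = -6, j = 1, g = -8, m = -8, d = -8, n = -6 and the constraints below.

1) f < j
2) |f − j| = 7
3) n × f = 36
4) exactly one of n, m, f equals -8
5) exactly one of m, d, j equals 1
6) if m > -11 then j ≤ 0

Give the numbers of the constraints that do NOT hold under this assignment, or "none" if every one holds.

1) f = -6, j = 1; -6 < 1  ✔
2) |-6 − 1| = 7  ✔
3) n × f = -6 × (-6) = 36  ✔
4) n=-6, m=-8, f=-6; 1 of them equals -8  ✔
5) m=-8, d=-8, j=1; 1 of them equals 1  ✔
6) m = -8 > -11, so we need j ≤ 0; but j = 1 > 0  ✘

The assignment fails constraint 6.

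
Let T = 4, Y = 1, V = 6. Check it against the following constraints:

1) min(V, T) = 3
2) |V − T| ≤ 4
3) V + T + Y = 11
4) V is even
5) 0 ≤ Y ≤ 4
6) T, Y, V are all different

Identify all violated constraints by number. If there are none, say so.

1) min(6, 4) = 4, not 3 — does not hold.
2) |6 − 4| = 2; 2 ≤ 4 — holds.
3) V + T + Y = 6 + 4 + 1 = 11 — holds.
4) V = 6 is even — holds.
5) Y = 1 lies in [0, 4] — holds.
6) values 4, 1, 6 are pairwise distinct — holds.

Constraint 1 is violated.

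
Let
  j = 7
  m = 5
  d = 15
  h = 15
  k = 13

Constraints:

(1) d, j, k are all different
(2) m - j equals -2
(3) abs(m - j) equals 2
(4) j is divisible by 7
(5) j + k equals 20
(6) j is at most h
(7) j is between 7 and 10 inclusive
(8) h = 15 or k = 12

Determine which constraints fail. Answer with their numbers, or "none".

Yes — all constraints hold.

(1) values 15, 7, 13 are pairwise distinct — satisfied.
(2) m - j = 5 - 7 = -2 — satisfied.
(3) abs(5 - 7) = 2 — satisfied.
(4) 7 / 7 = 1, so 7 divides 7 — satisfied.
(5) j + k = 7 + 13 = 20 — satisfied.
(6) j = 7, h = 15; 7 ≤ 15 — satisfied.
(7) j = 7 lies in [7, 10] — satisfied.
(8) h = 15 = 15 (first disjunct) — satisfied.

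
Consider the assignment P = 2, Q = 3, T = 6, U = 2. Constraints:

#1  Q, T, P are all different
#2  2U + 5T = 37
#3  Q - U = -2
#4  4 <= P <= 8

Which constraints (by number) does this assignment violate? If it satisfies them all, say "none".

#1 values 3, 6, 2 are pairwise distinct  ✔
#2 2U + 5T = 2(2) + 5(6) = 34, not 37  ✘
#3 Q - U = 3 - 2 = 1, not -2  ✘
#4 P = 2 is outside [4, 8]  ✘

Constraints 2, 3, and 4 are violated.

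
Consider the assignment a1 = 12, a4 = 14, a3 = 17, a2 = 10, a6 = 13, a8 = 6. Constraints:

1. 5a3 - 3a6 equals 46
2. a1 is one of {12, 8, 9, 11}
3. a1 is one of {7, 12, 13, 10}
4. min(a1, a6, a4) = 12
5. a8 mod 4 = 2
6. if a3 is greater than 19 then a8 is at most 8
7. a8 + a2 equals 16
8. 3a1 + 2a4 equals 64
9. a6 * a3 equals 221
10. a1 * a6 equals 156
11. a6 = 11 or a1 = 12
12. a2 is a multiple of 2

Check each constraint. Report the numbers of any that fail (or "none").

1. 5a3 - 3a6 = 5(17) - 3(13) = 46  holds
2. a1 = 12 is in {12, 8, 9, 11}  holds
3. a1 = 12 is in {7, 12, 13, 10}  holds
4. min(12, 13, 14) = 12  holds
5. 6 mod 4 = 2  holds
6. a3 = 17, not > 19; antecedent false, conditional vacuously true  holds
7. a8 + a2 = 6 + 10 = 16  holds
8. 3a1 + 2a4 = 3(12) + 2(14) = 64  holds
9. a6 * a3 = 13 * 17 = 221  holds
10. a1 * a6 = 12 * 13 = 156  holds
11. a6 = 13 ≠ 11, but a1 = 12 = 12 (second disjunct)  holds
12. 10 / 2 = 5, so 2 divides 10  holds

No violations.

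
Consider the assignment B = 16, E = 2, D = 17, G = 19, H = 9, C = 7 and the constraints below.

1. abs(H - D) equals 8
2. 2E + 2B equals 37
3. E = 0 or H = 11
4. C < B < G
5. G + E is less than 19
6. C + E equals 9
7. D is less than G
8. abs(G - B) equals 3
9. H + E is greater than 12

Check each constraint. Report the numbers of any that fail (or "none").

1. abs(9 - 17) = 8  ✓
2. 2E + 2B = 2(2) + 2(16) = 36, not 37  ✗
3. E = 2 ≠ 0 and H = 9 ≠ 11; both disjuncts false  ✗
4. values 7 < 16 < 19  ✓
5. G + E = 19 + 2 = 21; 21 ≥ 19, bound 19 not met  ✗
6. C + E = 7 + 2 = 9  ✓
7. D = 17, G = 19; 17 < 19  ✓
8. abs(19 - 16) = 3  ✓
9. H + E = 9 + 2 = 11; 11 ≤ 12, bound 12 not met  ✗

Constraints 2, 3, 5, and 9 do not hold.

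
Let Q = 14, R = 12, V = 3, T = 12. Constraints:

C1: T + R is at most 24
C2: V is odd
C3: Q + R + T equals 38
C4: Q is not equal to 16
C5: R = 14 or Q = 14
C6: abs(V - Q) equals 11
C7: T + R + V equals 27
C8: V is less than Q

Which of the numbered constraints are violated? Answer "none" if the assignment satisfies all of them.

C1: T + R = 12 + 12 = 24; 24 ≤ 24  ✓
C2: V = 3 is odd  ✓
C3: Q + R + T = 14 + 12 + 12 = 38  ✓
C4: Q = 14, and 14 ≠ 16  ✓
C5: R = 12 ≠ 14, but Q = 14 = 14 (second disjunct)  ✓
C6: abs(3 - 14) = 11  ✓
C7: T + R + V = 12 + 12 + 3 = 27  ✓
C8: V = 3, Q = 14; 3 < 14  ✓

None — every constraint holds.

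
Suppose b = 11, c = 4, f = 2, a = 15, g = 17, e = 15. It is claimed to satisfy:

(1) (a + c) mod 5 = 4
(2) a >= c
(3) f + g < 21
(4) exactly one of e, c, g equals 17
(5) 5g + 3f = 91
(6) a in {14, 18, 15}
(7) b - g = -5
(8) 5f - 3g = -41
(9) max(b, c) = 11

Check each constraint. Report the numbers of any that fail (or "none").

(1) a + c = 19; 19 mod 5 = 4 — holds.
(2) a = 15, c = 4; 15 ≥ 4 — holds.
(3) f + g = 2 + 17 = 19; 19 < 21 — holds.
(4) e=15, c=4, g=17; 1 of them equals 17 — holds.
(5) 5g + 3f = 5(17) + 3(2) = 91 — holds.
(6) a = 15 is in {14, 18, 15} — holds.
(7) b - g = 11 - 17 = -6, not -5 — does not hold.
(8) 5f - 3g = 5(2) - 3(17) = -41 — holds.
(9) max(11, 4) = 11 — holds.

Violated: 7.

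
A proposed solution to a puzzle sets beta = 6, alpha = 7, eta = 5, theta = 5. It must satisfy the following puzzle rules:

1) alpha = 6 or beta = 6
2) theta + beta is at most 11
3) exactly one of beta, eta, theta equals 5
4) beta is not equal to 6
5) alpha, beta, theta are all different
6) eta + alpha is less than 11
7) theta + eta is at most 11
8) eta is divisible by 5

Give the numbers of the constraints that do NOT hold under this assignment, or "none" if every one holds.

1) alpha = 7 ≠ 6, but beta = 6 = 6 (second disjunct) — holds.
2) theta + beta = 5 + 6 = 11; 11 ≤ 11 — holds.
3) beta=6, eta=5, theta=5; 2 of them equal 5, not exactly one — fails.
4) beta = 6, but 6 is required to differ — fails.
5) values 7, 6, 5 are pairwise distinct — holds.
6) eta + alpha = 5 + 7 = 12; 12 ≥ 11, bound 11 not met — fails.
7) theta + eta = 5 + 5 = 10; 10 ≤ 11 — holds.
8) 5 / 5 = 1, so 5 divides 5 — holds.

The assignment fails constraints 3, 4, 6.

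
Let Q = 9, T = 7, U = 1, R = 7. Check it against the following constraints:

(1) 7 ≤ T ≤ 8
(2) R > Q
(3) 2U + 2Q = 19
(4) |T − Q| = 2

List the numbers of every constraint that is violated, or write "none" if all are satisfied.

(1) T = 7 lies in [7, 8] — OK.
(2) R = 7, Q = 9; 7 ≤ 9 (want >) — violated.
(3) 2U + 2Q = 2(1) + 2(9) = 20, not 19 — violated.
(4) |7 − 9| = 2 — OK.

Constraints 2 and 3 are violated.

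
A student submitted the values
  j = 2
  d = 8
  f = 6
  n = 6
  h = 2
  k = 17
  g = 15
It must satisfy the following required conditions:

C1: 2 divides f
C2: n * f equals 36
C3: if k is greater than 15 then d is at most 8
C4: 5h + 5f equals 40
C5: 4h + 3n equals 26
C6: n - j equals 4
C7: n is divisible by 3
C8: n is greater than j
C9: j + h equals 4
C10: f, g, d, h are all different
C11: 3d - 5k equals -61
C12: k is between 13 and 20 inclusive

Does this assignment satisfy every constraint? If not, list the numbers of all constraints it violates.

C1: 6 / 2 = 3, so 2 divides 6  ✔
C2: n * f = 6 * 6 = 36  ✔
C3: k = 17 > 15, so we need d ≤ 8; d = 8 ≤ 8  ✔
C4: 5h + 5f = 5(2) + 5(6) = 40  ✔
C5: 4h + 3n = 4(2) + 3(6) = 26  ✔
C6: n - j = 6 - 2 = 4  ✔
C7: 6 / 3 = 2, so 3 divides 6  ✔
C8: n = 6, j = 2; 6 > 2  ✔
C9: j + h = 2 + 2 = 4  ✔
C10: values 6, 15, 8, 2 are pairwise distinct  ✔
C11: 3d - 5k = 3(8) - 5(17) = -61  ✔
C12: k = 17 lies in [13, 20]  ✔

No violations.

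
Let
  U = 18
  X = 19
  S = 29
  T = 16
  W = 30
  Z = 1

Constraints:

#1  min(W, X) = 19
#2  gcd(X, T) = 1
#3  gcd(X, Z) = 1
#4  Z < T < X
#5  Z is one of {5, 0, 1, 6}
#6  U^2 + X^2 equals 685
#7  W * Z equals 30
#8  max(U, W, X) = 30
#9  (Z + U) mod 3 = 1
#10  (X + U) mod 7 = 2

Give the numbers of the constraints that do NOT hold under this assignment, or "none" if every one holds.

#1 min(30, 19) = 19 — holds.
#2 gcd(19, 16) = 1 — holds.
#3 gcd(19, 1) = 1 — holds.
#4 values 1 < 16 < 19 — holds.
#5 Z = 1 is in {5, 0, 1, 6} — holds.
#6 U^2 + X^2 = 18^2 + 19^2 = 324 + 361 = 685 — holds.
#7 W * Z = 30 * 1 = 30 — holds.
#8 max(18, 30, 19) = 30 — holds.
#9 Z + U = 19; 19 mod 3 = 1 — holds.
#10 X + U = 37; 37 mod 7 = 2 — holds.

All constraints are satisfied.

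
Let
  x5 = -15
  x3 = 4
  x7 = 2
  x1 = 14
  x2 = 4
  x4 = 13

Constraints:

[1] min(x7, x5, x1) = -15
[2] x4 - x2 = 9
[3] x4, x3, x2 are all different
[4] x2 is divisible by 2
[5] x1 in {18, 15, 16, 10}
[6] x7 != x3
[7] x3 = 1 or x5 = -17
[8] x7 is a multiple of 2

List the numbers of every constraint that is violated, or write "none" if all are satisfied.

The assignment fails constraints 3, 5, and 7.

[1] min(2, -15, 14) = -15 — holds.
[2] x4 - x2 = 13 - 4 = 9 — holds.
[3] x3 = x2 = 4, not all different — does not hold.
[4] 4 / 2 = 2, so 2 divides 4 — holds.
[5] x1 = 14 is not in {18, 15, 16, 10} — does not hold.
[6] x7 = 2, x3 = 4; distinct — holds.
[7] x3 = 4 ≠ 1 and x5 = -15 ≠ -17; both disjuncts false — does not hold.
[8] 2 / 2 = 1, so 2 divides 2 — holds.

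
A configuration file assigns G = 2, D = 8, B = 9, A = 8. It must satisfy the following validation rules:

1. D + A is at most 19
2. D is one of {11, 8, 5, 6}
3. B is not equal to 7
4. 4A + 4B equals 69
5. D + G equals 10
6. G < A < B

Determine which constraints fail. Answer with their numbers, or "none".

1. D + A = 8 + 8 = 16; 16 ≤ 19  ✔
2. D = 8 is in {11, 8, 5, 6}  ✔
3. B = 9, and 9 ≠ 7  ✔
4. 4A + 4B = 4(8) + 4(9) = 68, not 69  ✘
5. D + G = 8 + 2 = 10  ✔
6. values 2 < 8 < 9  ✔

Constraint 4 does not hold.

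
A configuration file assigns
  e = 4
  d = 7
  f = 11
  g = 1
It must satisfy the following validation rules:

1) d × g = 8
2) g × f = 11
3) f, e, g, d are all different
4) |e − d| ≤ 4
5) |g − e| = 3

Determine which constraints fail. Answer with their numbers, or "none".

1) d × g = 7 × 1 = 7, not 8 — fails.
2) g × f = 1 × 11 = 11 — holds.
3) values 11, 4, 1, 7 are pairwise distinct — holds.
4) |4 − 7| = 3; 3 ≤ 4 — holds.
5) |1 − 4| = 3 — holds.

Violated: 1.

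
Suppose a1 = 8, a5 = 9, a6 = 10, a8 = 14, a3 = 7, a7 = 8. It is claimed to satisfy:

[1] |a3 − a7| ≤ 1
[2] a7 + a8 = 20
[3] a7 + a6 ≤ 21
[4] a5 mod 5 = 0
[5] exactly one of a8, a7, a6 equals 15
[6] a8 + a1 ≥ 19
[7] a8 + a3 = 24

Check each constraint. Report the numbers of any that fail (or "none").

Violated: 2, 4, 5, and 7.

[1] |7 − 8| = 1; 1 ≤ 1  ✔
[2] a7 + a8 = 8 + 14 = 22, not 20  ✘
[3] a7 + a6 = 8 + 10 = 18; 18 ≤ 21  ✔
[4] 9 mod 5 = 4, not 0  ✘
[5] a8=14, a7=8, a6=10; 0 of them equal 15, not exactly one  ✘
[6] a8 + a1 = 14 + 8 = 22; 22 ≥ 19  ✔
[7] a8 + a3 = 14 + 7 = 21, not 24  ✘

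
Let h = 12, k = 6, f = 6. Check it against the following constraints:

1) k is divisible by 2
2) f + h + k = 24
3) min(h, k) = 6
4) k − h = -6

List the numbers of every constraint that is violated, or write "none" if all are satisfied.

1) 6 / 2 = 3, so 2 divides 6  ✔
2) f + h + k = 6 + 12 + 6 = 24  ✔
3) min(12, 6) = 6  ✔
4) k − h = 6 − 12 = -6  ✔

Yes — all constraints hold.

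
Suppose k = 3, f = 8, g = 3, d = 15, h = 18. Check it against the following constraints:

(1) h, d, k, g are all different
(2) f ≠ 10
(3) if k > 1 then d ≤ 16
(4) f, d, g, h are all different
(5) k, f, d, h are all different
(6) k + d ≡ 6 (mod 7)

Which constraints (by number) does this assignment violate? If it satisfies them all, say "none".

(1) k = g = 3, not all different — fails.
(2) f = 8, and 8 ≠ 10 — holds.
(3) k = 3 > 1, so we need d ≤ 16; d = 15 ≤ 16 — holds.
(4) values 8, 15, 3, 18 are pairwise distinct — holds.
(5) values 3, 8, 15, 18 are pairwise distinct — holds.
(6) k + d = 18; 18 mod 7 = 4, not 6 — fails.

No — constraints 1 and 6 are not satisfied.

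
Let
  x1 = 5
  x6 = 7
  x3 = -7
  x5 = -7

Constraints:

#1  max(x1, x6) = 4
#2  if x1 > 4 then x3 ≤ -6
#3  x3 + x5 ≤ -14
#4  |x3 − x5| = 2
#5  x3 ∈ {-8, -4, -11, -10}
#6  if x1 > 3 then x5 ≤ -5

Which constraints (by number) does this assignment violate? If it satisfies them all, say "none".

Violated: 1, 4, 5.

#1 max(5, 7) = 7, not 4 — fails.
#2 x1 = 5 > 4, so we need x3 ≤ -6; x3 = -7 ≤ -6 — holds.
#3 x3 + x5 = -7 + (-7) = -14; -14 ≤ -14 — holds.
#4 |-7 − (-7)| = 0, not 2 — fails.
#5 x3 = -7 is not in {-8, -4, -11, -10} — fails.
#6 x1 = 5 > 3, so we need x5 ≤ -5; x5 = -7 ≤ -5 — holds.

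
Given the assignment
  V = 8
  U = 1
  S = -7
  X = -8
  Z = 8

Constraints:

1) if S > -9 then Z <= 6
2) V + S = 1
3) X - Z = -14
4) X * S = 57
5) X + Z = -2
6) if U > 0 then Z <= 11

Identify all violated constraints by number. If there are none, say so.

1) S = -7 > -9, so we need Z ≤ 6; but Z = 8 > 6  false
2) V + S = 8 + (-7) = 1  true
3) X - Z = -8 - 8 = -16, not -14  false
4) X * S = -8 * (-7) = 56, not 57  false
5) X + Z = -8 + 8 = 0, not -2  false
6) U = 1 > 0, so we need Z ≤ 11; Z = 8 ≤ 11  true

The assignment fails constraints 1, 3, 4, 5.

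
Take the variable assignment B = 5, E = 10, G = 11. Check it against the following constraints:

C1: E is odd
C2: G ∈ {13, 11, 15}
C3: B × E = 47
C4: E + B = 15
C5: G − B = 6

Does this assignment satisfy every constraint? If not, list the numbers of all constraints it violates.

C1: E = 10 is even  ✘
C2: G = 11 is in {13, 11, 15}  ✔
C3: B × E = 5 × 10 = 50, not 47  ✘
C4: E + B = 10 + 5 = 15  ✔
C5: G − B = 11 − 5 = 6  ✔

Constraints 1, 3 are violated.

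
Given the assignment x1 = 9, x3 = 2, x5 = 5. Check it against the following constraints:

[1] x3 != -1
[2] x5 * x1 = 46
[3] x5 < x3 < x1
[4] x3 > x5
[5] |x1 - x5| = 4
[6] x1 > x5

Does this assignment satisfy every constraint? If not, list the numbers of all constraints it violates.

The assignment fails constraints 2, 3, 4.

[1] x3 = 2, and 2 ≠ -1  OK
[2] x5 * x1 = 5 * 9 = 45, not 46  FAIL
[3] values 5, 2, 9; x5 = 5 is not < x3 = 2  FAIL
[4] x3 = 2, x5 = 5; 2 ≤ 5 (want >)  FAIL
[5] |9 - 5| = 4  OK
[6] x1 = 9, x5 = 5; 9 > 5  OK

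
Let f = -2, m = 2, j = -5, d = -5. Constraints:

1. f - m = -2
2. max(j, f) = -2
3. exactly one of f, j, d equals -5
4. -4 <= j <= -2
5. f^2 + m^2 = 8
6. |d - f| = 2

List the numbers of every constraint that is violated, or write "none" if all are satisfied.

Constraints 1, 3, 4, 6 are violated.

1. f - m = -2 - 2 = -4, not -2  ✗
2. max(-5, -2) = -2  ✓
3. f=-2, j=-5, d=-5; 2 of them equal -5, not exactly one  ✗
4. j = -5 is outside [-4, -2]  ✗
5. f^2 + m^2 = (-2)^2 + 2^2 = 4 + 4 = 8  ✓
6. |-5 - (-2)| = 3, not 2  ✗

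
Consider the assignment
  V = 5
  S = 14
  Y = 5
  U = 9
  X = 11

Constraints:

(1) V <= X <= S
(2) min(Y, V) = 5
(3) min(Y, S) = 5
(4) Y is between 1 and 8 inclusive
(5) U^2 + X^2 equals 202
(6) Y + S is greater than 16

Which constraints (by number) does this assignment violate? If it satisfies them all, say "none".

(1) values 5 <= 11 <= 14  ✓
(2) min(5, 5) = 5  ✓
(3) min(5, 14) = 5  ✓
(4) Y = 5 lies in [1, 8]  ✓
(5) U^2 + X^2 = 9^2 + 11^2 = 81 + 121 = 202  ✓
(6) Y + S = 5 + 14 = 19; 19 > 16  ✓

All constraints are satisfied.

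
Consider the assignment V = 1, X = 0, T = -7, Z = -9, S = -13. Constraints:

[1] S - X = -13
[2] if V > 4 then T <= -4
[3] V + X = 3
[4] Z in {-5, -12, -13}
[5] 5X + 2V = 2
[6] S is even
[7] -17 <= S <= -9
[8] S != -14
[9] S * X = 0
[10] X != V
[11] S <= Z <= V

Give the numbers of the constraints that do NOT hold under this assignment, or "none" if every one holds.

Constraints 3, 4, 6 are violated.

[1] S - X = -13 - 0 = -13  ✔
[2] V = 1, not > 4; antecedent false, conditional vacuously true  ✔
[3] V + X = 1 + 0 = 1, not 3  ✘
[4] Z = -9 is not in {-5, -12, -13}  ✘
[5] 5X + 2V = 5(0) + 2(1) = 2  ✔
[6] S = -13 is odd  ✘
[7] S = -13 lies in [-17, -9]  ✔
[8] S = -13, and -13 ≠ -14  ✔
[9] S * X = -13 * 0 = 0  ✔
[10] X = 0, V = 1; distinct  ✔
[11] values -13 <= -9 <= 1  ✔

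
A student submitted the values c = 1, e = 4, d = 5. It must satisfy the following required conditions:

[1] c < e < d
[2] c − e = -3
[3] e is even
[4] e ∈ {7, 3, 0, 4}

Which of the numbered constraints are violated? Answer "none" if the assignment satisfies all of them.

Yes — all constraints hold.

[1] values 1 < 4 < 5  OK
[2] c − e = 1 − 4 = -3  OK
[3] e = 4 is even  OK
[4] e = 4 is in {7, 3, 0, 4}  OK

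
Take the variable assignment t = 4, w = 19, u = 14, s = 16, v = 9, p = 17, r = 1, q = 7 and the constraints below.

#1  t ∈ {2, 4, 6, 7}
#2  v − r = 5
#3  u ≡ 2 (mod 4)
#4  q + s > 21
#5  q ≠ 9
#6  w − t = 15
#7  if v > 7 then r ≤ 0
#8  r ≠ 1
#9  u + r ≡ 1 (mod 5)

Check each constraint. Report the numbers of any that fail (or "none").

#1 t = 4 is in {2, 4, 6, 7} — holds.
#2 v − r = 9 − 1 = 8, not 5 — does not hold.
#3 14 mod 4 = 2 — holds.
#4 q + s = 7 + 16 = 23; 23 > 21 — holds.
#5 q = 7, and 7 ≠ 9 — holds.
#6 w − t = 19 − 4 = 15 — holds.
#7 v = 9 > 7, so we need r ≤ 0; but r = 1 > 0 — does not hold.
#8 r = 1, but 1 is required to differ — does not hold.
#9 u + r = 15; 15 mod 5 = 0, not 1 — does not hold.

The assignment fails constraints 2, 7, 8, and 9.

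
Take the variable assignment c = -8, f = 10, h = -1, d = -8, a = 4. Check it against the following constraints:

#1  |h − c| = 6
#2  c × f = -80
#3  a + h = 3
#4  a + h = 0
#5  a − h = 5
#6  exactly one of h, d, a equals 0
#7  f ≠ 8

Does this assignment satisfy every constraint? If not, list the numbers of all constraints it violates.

No — constraints 1, 4, and 6 are not satisfied.

#1 |-1 − (-8)| = 7, not 6 — violated.
#2 c × f = -8 × 10 = -80 — OK.
#3 a + h = 4 + (-1) = 3 — OK.
#4 a + h = 4 + (-1) = 3, not 0 — violated.
#5 a − h = 4 − (-1) = 5 — OK.
#6 h=-1, d=-8, a=4; 0 of them equal 0, not exactly one — violated.
#7 f = 10, and 10 ≠ 8 — OK.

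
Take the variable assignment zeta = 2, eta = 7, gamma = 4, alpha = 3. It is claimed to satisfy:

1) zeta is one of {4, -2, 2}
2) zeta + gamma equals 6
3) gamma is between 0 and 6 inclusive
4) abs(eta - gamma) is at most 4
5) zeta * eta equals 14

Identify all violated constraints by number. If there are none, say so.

All constraints are satisfied.

1) zeta = 2 is in {4, -2, 2} — OK.
2) zeta + gamma = 2 + 4 = 6 — OK.
3) gamma = 4 lies in [0, 6] — OK.
4) abs(7 - 4) = 3; 3 ≤ 4 — OK.
5) zeta * eta = 2 * 7 = 14 — OK.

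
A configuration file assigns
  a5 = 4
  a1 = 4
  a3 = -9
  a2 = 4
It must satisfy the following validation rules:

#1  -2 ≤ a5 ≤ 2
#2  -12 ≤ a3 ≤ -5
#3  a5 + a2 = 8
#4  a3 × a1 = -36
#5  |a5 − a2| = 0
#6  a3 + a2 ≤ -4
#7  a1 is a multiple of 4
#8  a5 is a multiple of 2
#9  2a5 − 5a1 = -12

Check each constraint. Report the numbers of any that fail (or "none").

#1 a5 = 4 is outside [-2, 2] — does not hold.
#2 a3 = -9 lies in [-12, -5] — holds.
#3 a5 + a2 = 4 + 4 = 8 — holds.
#4 a3 × a1 = -9 × 4 = -36 — holds.
#5 |4 − 4| = 0 — holds.
#6 a3 + a2 = -9 + 4 = -5; -5 ≤ -4 — holds.
#7 4 / 4 = 1, so 4 divides 4 — holds.
#8 4 / 2 = 2, so 2 divides 4 — holds.
#9 2a5 − 5a1 = 2(4) − 5(4) = -12 — holds.

Violated: 1.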